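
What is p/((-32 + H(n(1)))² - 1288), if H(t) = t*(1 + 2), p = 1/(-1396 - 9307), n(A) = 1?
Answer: 1/4784241 ≈ 2.0902e-7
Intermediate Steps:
p = -1/10703 (p = 1/(-10703) = -1/10703 ≈ -9.3432e-5)
H(t) = 3*t (H(t) = t*3 = 3*t)
p/((-32 + H(n(1)))² - 1288) = -1/(10703*((-32 + 3*1)² - 1288)) = -1/(10703*((-32 + 3)² - 1288)) = -1/(10703*((-29)² - 1288)) = -1/(10703*(841 - 1288)) = -1/10703/(-447) = -1/10703*(-1/447) = 1/4784241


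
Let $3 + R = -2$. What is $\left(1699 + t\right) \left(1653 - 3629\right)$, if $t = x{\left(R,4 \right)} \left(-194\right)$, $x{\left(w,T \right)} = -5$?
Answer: $-5273944$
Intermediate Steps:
$R = -5$ ($R = -3 - 2 = -5$)
$t = 970$ ($t = \left(-5\right) \left(-194\right) = 970$)
$\left(1699 + t\right) \left(1653 - 3629\right) = \left(1699 + 970\right) \left(1653 - 3629\right) = 2669 \left(-1976\right) = -5273944$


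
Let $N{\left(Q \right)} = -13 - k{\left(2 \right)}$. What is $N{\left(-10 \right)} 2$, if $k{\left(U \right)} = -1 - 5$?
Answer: $-14$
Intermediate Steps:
$k{\left(U \right)} = -6$
$N{\left(Q \right)} = -7$ ($N{\left(Q \right)} = -13 - -6 = -13 + 6 = -7$)
$N{\left(-10 \right)} 2 = \left(-7\right) 2 = -14$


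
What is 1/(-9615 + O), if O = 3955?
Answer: -1/5660 ≈ -0.00017668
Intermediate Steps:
1/(-9615 + O) = 1/(-9615 + 3955) = 1/(-5660) = -1/5660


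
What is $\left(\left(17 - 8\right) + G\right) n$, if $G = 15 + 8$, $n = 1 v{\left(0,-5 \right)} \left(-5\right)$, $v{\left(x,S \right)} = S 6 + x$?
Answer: $4800$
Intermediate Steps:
$v{\left(x,S \right)} = x + 6 S$ ($v{\left(x,S \right)} = 6 S + x = x + 6 S$)
$n = 150$ ($n = 1 \left(0 + 6 \left(-5\right)\right) \left(-5\right) = 1 \left(0 - 30\right) \left(-5\right) = 1 \left(-30\right) \left(-5\right) = \left(-30\right) \left(-5\right) = 150$)
$G = 23$
$\left(\left(17 - 8\right) + G\right) n = \left(\left(17 - 8\right) + 23\right) 150 = \left(9 + 23\right) 150 = 32 \cdot 150 = 4800$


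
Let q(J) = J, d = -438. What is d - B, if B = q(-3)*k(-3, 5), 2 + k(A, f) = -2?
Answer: -450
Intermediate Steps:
k(A, f) = -4 (k(A, f) = -2 - 2 = -4)
B = 12 (B = -3*(-4) = 12)
d - B = -438 - 1*12 = -438 - 12 = -450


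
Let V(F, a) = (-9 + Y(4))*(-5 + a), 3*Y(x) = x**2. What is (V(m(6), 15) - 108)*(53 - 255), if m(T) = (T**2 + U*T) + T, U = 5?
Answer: 87668/3 ≈ 29223.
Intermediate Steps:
m(T) = T**2 + 6*T (m(T) = (T**2 + 5*T) + T = T**2 + 6*T)
Y(x) = x**2/3
V(F, a) = 55/3 - 11*a/3 (V(F, a) = (-9 + (1/3)*4**2)*(-5 + a) = (-9 + (1/3)*16)*(-5 + a) = (-9 + 16/3)*(-5 + a) = -11*(-5 + a)/3 = 55/3 - 11*a/3)
(V(m(6), 15) - 108)*(53 - 255) = ((55/3 - 11/3*15) - 108)*(53 - 255) = ((55/3 - 55) - 108)*(-202) = (-110/3 - 108)*(-202) = -434/3*(-202) = 87668/3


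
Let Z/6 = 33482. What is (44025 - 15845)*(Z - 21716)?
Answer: 5049179680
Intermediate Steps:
Z = 200892 (Z = 6*33482 = 200892)
(44025 - 15845)*(Z - 21716) = (44025 - 15845)*(200892 - 21716) = 28180*179176 = 5049179680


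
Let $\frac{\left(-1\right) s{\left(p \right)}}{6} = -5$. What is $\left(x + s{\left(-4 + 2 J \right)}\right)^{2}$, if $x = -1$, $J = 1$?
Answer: $841$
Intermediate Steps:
$s{\left(p \right)} = 30$ ($s{\left(p \right)} = \left(-6\right) \left(-5\right) = 30$)
$\left(x + s{\left(-4 + 2 J \right)}\right)^{2} = \left(-1 + 30\right)^{2} = 29^{2} = 841$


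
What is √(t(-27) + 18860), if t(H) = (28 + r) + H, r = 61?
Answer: √18922 ≈ 137.56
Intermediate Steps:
t(H) = 89 + H (t(H) = (28 + 61) + H = 89 + H)
√(t(-27) + 18860) = √((89 - 27) + 18860) = √(62 + 18860) = √18922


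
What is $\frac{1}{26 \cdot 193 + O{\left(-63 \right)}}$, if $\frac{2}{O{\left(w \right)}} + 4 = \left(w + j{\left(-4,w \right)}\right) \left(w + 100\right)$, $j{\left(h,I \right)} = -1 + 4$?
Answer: $\frac{1112}{5580015} \approx 0.00019928$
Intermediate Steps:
$j{\left(h,I \right)} = 3$
$O{\left(w \right)} = \frac{2}{-4 + \left(3 + w\right) \left(100 + w\right)}$ ($O{\left(w \right)} = \frac{2}{-4 + \left(w + 3\right) \left(w + 100\right)} = \frac{2}{-4 + \left(3 + w\right) \left(100 + w\right)}$)
$\frac{1}{26 \cdot 193 + O{\left(-63 \right)}} = \frac{1}{26 \cdot 193 + \frac{2}{296 + \left(-63\right)^{2} + 103 \left(-63\right)}} = \frac{1}{5018 + \frac{2}{296 + 3969 - 6489}} = \frac{1}{5018 + \frac{2}{-2224}} = \frac{1}{5018 + 2 \left(- \frac{1}{2224}\right)} = \frac{1}{5018 - \frac{1}{1112}} = \frac{1}{\frac{5580015}{1112}} = \frac{1112}{5580015}$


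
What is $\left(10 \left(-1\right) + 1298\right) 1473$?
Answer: $1897224$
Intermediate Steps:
$\left(10 \left(-1\right) + 1298\right) 1473 = \left(-10 + 1298\right) 1473 = 1288 \cdot 1473 = 1897224$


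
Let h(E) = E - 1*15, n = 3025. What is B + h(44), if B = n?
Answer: 3054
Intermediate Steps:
B = 3025
h(E) = -15 + E (h(E) = E - 15 = -15 + E)
B + h(44) = 3025 + (-15 + 44) = 3025 + 29 = 3054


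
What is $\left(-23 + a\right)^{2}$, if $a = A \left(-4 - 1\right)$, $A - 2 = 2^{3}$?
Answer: $5329$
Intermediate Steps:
$A = 10$ ($A = 2 + 2^{3} = 2 + 8 = 10$)
$a = -50$ ($a = 10 \left(-4 - 1\right) = 10 \left(-5\right) = -50$)
$\left(-23 + a\right)^{2} = \left(-23 - 50\right)^{2} = \left(-73\right)^{2} = 5329$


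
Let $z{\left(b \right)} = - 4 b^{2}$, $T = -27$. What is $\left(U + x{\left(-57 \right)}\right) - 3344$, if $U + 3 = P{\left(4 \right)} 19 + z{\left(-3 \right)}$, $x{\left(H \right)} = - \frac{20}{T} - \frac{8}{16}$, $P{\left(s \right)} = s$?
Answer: $- \frac{178565}{54} \approx -3306.8$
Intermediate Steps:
$x{\left(H \right)} = \frac{13}{54}$ ($x{\left(H \right)} = - \frac{20}{-27} - \frac{8}{16} = \left(-20\right) \left(- \frac{1}{27}\right) - \frac{1}{2} = \frac{20}{27} - \frac{1}{2} = \frac{13}{54}$)
$U = 37$ ($U = -3 + \left(4 \cdot 19 - 4 \left(-3\right)^{2}\right) = -3 + \left(76 - 36\right) = -3 + 40 = 37$)
$\left(U + x{\left(-57 \right)}\right) - 3344 = \left(37 + \frac{13}{54}\right) - 3344 = \frac{2011}{54} - 3344 = - \frac{178565}{54}$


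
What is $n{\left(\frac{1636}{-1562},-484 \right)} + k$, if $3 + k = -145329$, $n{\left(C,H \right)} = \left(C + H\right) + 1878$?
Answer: $- \frac{112416396}{781} \approx -1.4394 \cdot 10^{5}$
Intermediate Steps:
$n{\left(C,H \right)} = 1878 + C + H$
$k = -145332$ ($k = -3 - 145329 = -145332$)
$n{\left(\frac{1636}{-1562},-484 \right)} + k = \left(1878 + \frac{1636}{-1562} - 484\right) - 145332 = \left(1878 + 1636 \left(- \frac{1}{1562}\right) - 484\right) - 145332 = \left(1878 - \frac{818}{781} - 484\right) - 145332 = \frac{1087896}{781} - 145332 = - \frac{112416396}{781}$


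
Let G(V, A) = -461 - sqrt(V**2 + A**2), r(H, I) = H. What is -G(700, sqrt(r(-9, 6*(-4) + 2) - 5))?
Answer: 461 + sqrt(489986) ≈ 1161.0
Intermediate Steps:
G(V, A) = -461 - sqrt(A**2 + V**2)
-G(700, sqrt(r(-9, 6*(-4) + 2) - 5)) = -(-461 - sqrt((sqrt(-9 - 5))**2 + 700**2)) = -(-461 - sqrt((sqrt(-14))**2 + 490000)) = -(-461 - sqrt((I*sqrt(14))**2 + 490000)) = -(-461 - sqrt(-14 + 490000)) = -(-461 - sqrt(489986)) = 461 + sqrt(489986)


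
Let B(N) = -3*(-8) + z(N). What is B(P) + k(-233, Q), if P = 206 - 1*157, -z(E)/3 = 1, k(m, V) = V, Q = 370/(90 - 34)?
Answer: 773/28 ≈ 27.607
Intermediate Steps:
Q = 185/28 (Q = 370/56 = 370*(1/56) = 185/28 ≈ 6.6071)
z(E) = -3 (z(E) = -3*1 = -3)
P = 49 (P = 206 - 157 = 49)
B(N) = 21 (B(N) = -3*(-8) - 3 = 24 - 3 = 21)
B(P) + k(-233, Q) = 21 + 185/28 = 773/28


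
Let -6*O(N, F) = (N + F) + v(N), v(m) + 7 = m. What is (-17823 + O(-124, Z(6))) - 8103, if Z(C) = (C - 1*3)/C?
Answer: -310603/12 ≈ -25884.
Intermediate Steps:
Z(C) = (-3 + C)/C (Z(C) = (C - 3)/C = (-3 + C)/C)
v(m) = -7 + m
O(N, F) = 7/6 - N/3 - F/6 (O(N, F) = -((N + F) + (-7 + N))/6 = -((F + N) + (-7 + N))/6 = -(-7 + F + 2*N)/6 = 7/6 - N/3 - F/6)
(-17823 + O(-124, Z(6))) - 8103 = (-17823 + (7/6 - ⅓*(-124) - (-3 + 6)/(6*6))) - 8103 = (-17823 + (7/6 + 124/3 - 3/36)) - 8103 = (-17823 + (7/6 + 124/3 - ⅙*½)) - 8103 = (-17823 + (7/6 + 124/3 - 1/12)) - 8103 = (-17823 + 509/12) - 8103 = -213367/12 - 8103 = -310603/12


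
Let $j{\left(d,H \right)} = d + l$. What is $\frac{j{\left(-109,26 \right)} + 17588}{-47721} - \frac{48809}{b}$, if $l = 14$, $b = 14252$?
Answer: $- \frac{859508175}{226706564} \approx -3.7913$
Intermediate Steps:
$j{\left(d,H \right)} = 14 + d$ ($j{\left(d,H \right)} = d + 14 = 14 + d$)
$\frac{j{\left(-109,26 \right)} + 17588}{-47721} - \frac{48809}{b} = \frac{\left(14 - 109\right) + 17588}{-47721} - \frac{48809}{14252} = \left(-95 + 17588\right) \left(- \frac{1}{47721}\right) - \frac{48809}{14252} = 17493 \left(- \frac{1}{47721}\right) - \frac{48809}{14252} = - \frac{5831}{15907} - \frac{48809}{14252} = - \frac{859508175}{226706564}$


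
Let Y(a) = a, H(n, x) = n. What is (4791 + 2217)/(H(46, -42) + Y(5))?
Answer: 2336/17 ≈ 137.41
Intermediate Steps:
(4791 + 2217)/(H(46, -42) + Y(5)) = (4791 + 2217)/(46 + 5) = 7008/51 = 7008*(1/51) = 2336/17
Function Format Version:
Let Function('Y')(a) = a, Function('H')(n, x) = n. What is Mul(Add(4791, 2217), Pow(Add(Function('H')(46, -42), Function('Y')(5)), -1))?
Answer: Rational(2336, 17) ≈ 137.41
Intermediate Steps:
Mul(Add(4791, 2217), Pow(Add(Function('H')(46, -42), Function('Y')(5)), -1)) = Mul(Add(4791, 2217), Pow(Add(46, 5), -1)) = Mul(7008, Pow(51, -1)) = Mul(7008, Rational(1, 51)) = Rational(2336, 17)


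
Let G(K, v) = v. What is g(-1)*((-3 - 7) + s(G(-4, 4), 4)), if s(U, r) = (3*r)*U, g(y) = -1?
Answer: -38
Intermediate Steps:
s(U, r) = 3*U*r
g(-1)*((-3 - 7) + s(G(-4, 4), 4)) = -((-3 - 7) + 3*4*4) = -(-10 + 48) = -1*38 = -38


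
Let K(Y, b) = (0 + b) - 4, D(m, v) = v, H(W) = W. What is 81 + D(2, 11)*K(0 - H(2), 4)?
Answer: 81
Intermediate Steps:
K(Y, b) = -4 + b (K(Y, b) = b - 4 = -4 + b)
81 + D(2, 11)*K(0 - H(2), 4) = 81 + 11*(-4 + 4) = 81 + 11*0 = 81 + 0 = 81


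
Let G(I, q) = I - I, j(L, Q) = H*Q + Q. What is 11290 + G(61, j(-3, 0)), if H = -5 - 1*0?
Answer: 11290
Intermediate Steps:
H = -5 (H = -5 + 0 = -5)
j(L, Q) = -4*Q (j(L, Q) = -5*Q + Q = -4*Q)
G(I, q) = 0
11290 + G(61, j(-3, 0)) = 11290 + 0 = 11290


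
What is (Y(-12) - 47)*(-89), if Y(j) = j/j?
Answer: 4094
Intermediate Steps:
Y(j) = 1
(Y(-12) - 47)*(-89) = (1 - 47)*(-89) = -46*(-89) = 4094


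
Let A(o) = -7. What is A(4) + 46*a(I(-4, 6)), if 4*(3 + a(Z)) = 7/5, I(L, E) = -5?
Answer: -1289/10 ≈ -128.90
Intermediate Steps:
a(Z) = -53/20 (a(Z) = -3 + (7/5)/4 = -3 + (7*(⅕))/4 = -3 + (¼)*(7/5) = -3 + 7/20 = -53/20)
A(4) + 46*a(I(-4, 6)) = -7 + 46*(-53/20) = -7 - 1219/10 = -1289/10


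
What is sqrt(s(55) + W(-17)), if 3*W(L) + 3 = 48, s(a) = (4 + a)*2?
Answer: sqrt(133) ≈ 11.533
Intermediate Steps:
s(a) = 8 + 2*a
W(L) = 15 (W(L) = -1 + (1/3)*48 = -1 + 16 = 15)
sqrt(s(55) + W(-17)) = sqrt((8 + 2*55) + 15) = sqrt((8 + 110) + 15) = sqrt(118 + 15) = sqrt(133)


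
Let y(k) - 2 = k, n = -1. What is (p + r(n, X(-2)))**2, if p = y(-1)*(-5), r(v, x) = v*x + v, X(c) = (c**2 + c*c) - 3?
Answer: 121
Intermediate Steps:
X(c) = -3 + 2*c**2 (X(c) = (c**2 + c**2) - 3 = 2*c**2 - 3 = -3 + 2*c**2)
y(k) = 2 + k
r(v, x) = v + v*x
p = -5 (p = (2 - 1)*(-5) = 1*(-5) = -5)
(p + r(n, X(-2)))**2 = (-5 - (1 + (-3 + 2*(-2)**2)))**2 = (-5 - (1 + (-3 + 2*4)))**2 = (-5 - (1 + (-3 + 8)))**2 = (-5 - (1 + 5))**2 = (-5 - 1*6)**2 = (-5 - 6)**2 = (-11)**2 = 121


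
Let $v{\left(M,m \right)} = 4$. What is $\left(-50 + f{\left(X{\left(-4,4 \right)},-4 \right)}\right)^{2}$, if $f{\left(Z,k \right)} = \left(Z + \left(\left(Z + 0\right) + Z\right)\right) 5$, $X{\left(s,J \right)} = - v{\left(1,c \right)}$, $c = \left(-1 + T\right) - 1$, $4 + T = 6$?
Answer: $12100$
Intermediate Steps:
$T = 2$ ($T = -4 + 6 = 2$)
$c = 0$ ($c = \left(-1 + 2\right) - 1 = 1 - 1 = 0$)
$X{\left(s,J \right)} = -4$ ($X{\left(s,J \right)} = \left(-1\right) 4 = -4$)
$f{\left(Z,k \right)} = 15 Z$ ($f{\left(Z,k \right)} = \left(Z + \left(Z + Z\right)\right) 5 = \left(Z + 2 Z\right) 5 = 3 Z 5 = 15 Z$)
$\left(-50 + f{\left(X{\left(-4,4 \right)},-4 \right)}\right)^{2} = \left(-50 + 15 \left(-4\right)\right)^{2} = \left(-50 - 60\right)^{2} = \left(-110\right)^{2} = 12100$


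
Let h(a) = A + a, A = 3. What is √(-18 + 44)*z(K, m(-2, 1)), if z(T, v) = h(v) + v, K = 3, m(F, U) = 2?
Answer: 7*√26 ≈ 35.693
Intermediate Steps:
h(a) = 3 + a
z(T, v) = 3 + 2*v (z(T, v) = (3 + v) + v = 3 + 2*v)
√(-18 + 44)*z(K, m(-2, 1)) = √(-18 + 44)*(3 + 2*2) = √26*(3 + 4) = √26*7 = 7*√26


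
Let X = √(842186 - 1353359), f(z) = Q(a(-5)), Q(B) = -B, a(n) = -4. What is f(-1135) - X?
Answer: 4 - 3*I*√56797 ≈ 4.0 - 714.96*I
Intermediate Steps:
f(z) = 4 (f(z) = -1*(-4) = 4)
X = 3*I*√56797 (X = √(-511173) = 3*I*√56797 ≈ 714.96*I)
f(-1135) - X = 4 - 3*I*√56797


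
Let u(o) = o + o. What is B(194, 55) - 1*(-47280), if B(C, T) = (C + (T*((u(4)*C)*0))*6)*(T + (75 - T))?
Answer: 61830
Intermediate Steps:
u(o) = 2*o
B(C, T) = 75*C (B(C, T) = (C + (T*(((2*4)*C)*0))*6)*(T + (75 - T)) = (C + (T*((8*C)*0))*6)*75 = (C + (T*0)*6)*75 = (C + 0*6)*75 = (C + 0)*75 = C*75 = 75*C)
B(194, 55) - 1*(-47280) = 75*194 - 1*(-47280) = 14550 + 47280 = 61830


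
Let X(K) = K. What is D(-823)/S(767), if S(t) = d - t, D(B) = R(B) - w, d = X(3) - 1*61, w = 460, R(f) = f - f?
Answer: 92/165 ≈ 0.55758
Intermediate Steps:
R(f) = 0
d = -58 (d = 3 - 1*61 = 3 - 61 = -58)
D(B) = -460 (D(B) = 0 - 1*460 = 0 - 460 = -460)
S(t) = -58 - t
D(-823)/S(767) = -460/(-58 - 1*767) = -460/(-58 - 767) = -460/(-825) = -460*(-1/825) = 92/165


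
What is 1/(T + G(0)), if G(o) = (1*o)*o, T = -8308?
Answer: -1/8308 ≈ -0.00012037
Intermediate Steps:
G(o) = o**2 (G(o) = o*o = o**2)
1/(T + G(0)) = 1/(-8308 + 0**2) = 1/(-8308 + 0) = 1/(-8308) = -1/8308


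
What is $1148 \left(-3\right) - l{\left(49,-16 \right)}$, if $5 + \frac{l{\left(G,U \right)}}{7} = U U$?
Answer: $-5201$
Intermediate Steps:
$l{\left(G,U \right)} = -35 + 7 U^{2}$ ($l{\left(G,U \right)} = -35 + 7 U U = -35 + 7 U^{2}$)
$1148 \left(-3\right) - l{\left(49,-16 \right)} = 1148 \left(-3\right) - \left(-35 + 7 \left(-16\right)^{2}\right) = -3444 - \left(-35 + 7 \cdot 256\right) = -3444 - \left(-35 + 1792\right) = -3444 - 1757 = -5201$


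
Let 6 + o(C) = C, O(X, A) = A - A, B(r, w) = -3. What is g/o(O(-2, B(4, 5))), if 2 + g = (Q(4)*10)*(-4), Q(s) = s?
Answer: 27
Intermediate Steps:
O(X, A) = 0
o(C) = -6 + C
g = -162 (g = -2 + (4*10)*(-4) = -2 + 40*(-4) = -2 - 160 = -162)
g/o(O(-2, B(4, 5))) = -162/(-6 + 0) = -162/(-6) = -162*(-⅙) = 27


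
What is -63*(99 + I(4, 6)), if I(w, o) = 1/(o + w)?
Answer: -62433/10 ≈ -6243.3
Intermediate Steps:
-63*(99 + I(4, 6)) = -63*(99 + 1/(6 + 4)) = -63*(99 + 1/10) = -63*991/10 = -62433/10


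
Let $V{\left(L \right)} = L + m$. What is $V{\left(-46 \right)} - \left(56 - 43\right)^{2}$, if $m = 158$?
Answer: $-57$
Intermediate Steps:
$V{\left(L \right)} = 158 + L$ ($V{\left(L \right)} = L + 158 = 158 + L$)
$V{\left(-46 \right)} - \left(56 - 43\right)^{2} = \left(158 - 46\right) - \left(56 - 43\right)^{2} = 112 - 13^{2} = 112 - 169 = -57$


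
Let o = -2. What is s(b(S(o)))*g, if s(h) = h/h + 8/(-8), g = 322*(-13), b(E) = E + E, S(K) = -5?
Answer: 0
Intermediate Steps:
b(E) = 2*E
g = -4186
s(h) = 0 (s(h) = 1 + 8*(-⅛) = 1 - 1 = 0)
s(b(S(o)))*g = 0*(-4186) = 0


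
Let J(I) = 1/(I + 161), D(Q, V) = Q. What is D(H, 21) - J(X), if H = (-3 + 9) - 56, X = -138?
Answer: -1151/23 ≈ -50.043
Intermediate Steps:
H = -50 (H = 6 - 56 = -50)
J(I) = 1/(161 + I)
D(H, 21) - J(X) = -50 - 1/(161 - 138) = -50 - 1/23 = -1151/23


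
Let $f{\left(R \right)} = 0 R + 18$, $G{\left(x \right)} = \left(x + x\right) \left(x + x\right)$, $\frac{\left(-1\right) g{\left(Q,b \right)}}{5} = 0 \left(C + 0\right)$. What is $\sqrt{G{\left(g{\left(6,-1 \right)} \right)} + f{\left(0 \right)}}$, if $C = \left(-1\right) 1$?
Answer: $3 \sqrt{2} \approx 4.2426$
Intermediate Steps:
$C = -1$
$g{\left(Q,b \right)} = 0$ ($g{\left(Q,b \right)} = - 5 \cdot 0 \left(-1 + 0\right) = - 5 \cdot 0 \left(-1\right) = \left(-5\right) 0 = 0$)
$G{\left(x \right)} = 4 x^{2}$ ($G{\left(x \right)} = 2 x 2 x = 4 x^{2}$)
$f{\left(R \right)} = 18$ ($f{\left(R \right)} = 0 + 18 = 18$)
$\sqrt{G{\left(g{\left(6,-1 \right)} \right)} + f{\left(0 \right)}} = \sqrt{4 \cdot 0^{2} + 18} = \sqrt{4 \cdot 0 + 18} = \sqrt{0 + 18} = \sqrt{18} = 3 \sqrt{2}$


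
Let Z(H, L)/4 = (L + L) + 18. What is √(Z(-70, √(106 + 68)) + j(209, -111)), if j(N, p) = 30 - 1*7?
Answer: √(95 + 8*√174) ≈ 14.161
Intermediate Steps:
Z(H, L) = 72 + 8*L (Z(H, L) = 4*((L + L) + 18) = 4*(2*L + 18) = 4*(18 + 2*L) = 72 + 8*L)
j(N, p) = 23 (j(N, p) = 30 - 7 = 23)
√(Z(-70, √(106 + 68)) + j(209, -111)) = √((72 + 8*√(106 + 68)) + 23) = √((72 + 8*√174) + 23) = √(95 + 8*√174)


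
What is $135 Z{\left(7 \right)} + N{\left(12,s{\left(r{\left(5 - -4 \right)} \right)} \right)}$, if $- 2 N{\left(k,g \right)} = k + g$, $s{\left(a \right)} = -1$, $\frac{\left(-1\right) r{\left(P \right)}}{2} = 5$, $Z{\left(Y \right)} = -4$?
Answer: $- \frac{1091}{2} \approx -545.5$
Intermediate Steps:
$r{\left(P \right)} = -10$ ($r{\left(P \right)} = \left(-2\right) 5 = -10$)
$N{\left(k,g \right)} = - \frac{g}{2} - \frac{k}{2}$ ($N{\left(k,g \right)} = - \frac{k + g}{2} = - \frac{g + k}{2} = - \frac{g}{2} - \frac{k}{2}$)
$135 Z{\left(7 \right)} + N{\left(12,s{\left(r{\left(5 - -4 \right)} \right)} \right)} = 135 \left(-4\right) - \frac{11}{2} = -540 + \left(\frac{1}{2} - 6\right) = -540 - \frac{11}{2} = - \frac{1091}{2}$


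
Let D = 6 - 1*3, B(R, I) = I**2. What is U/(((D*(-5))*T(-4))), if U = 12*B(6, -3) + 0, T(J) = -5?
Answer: 36/25 ≈ 1.4400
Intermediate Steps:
D = 3 (D = 6 - 3 = 3)
U = 108 (U = 12*(-3)**2 + 0 = 12*9 + 0 = 108 + 0 = 108)
U/(((D*(-5))*T(-4))) = 108/(((3*(-5))*(-5))) = 108/((-15*(-5))) = 108/75 = 108*(1/75) = 36/25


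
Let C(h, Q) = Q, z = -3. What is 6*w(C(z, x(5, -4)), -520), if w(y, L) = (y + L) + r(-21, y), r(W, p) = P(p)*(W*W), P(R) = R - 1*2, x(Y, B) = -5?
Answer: -21672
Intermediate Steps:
P(R) = -2 + R (P(R) = R - 2 = -2 + R)
r(W, p) = W²*(-2 + p) (r(W, p) = (-2 + p)*(W*W) = (-2 + p)*W² = W²*(-2 + p))
w(y, L) = -882 + L + 442*y (w(y, L) = (y + L) + (-21)²*(-2 + y) = (L + y) + 441*(-2 + y) = (L + y) + (-882 + 441*y) = -882 + L + 442*y)
6*w(C(z, x(5, -4)), -520) = 6*(-882 - 520 + 442*(-5)) = 6*(-882 - 520 - 2210) = 6*(-3612) = -21672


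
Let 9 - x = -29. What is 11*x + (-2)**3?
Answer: 410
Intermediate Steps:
x = 38 (x = 9 - 1*(-29) = 9 + 29 = 38)
11*x + (-2)**3 = 11*38 + (-2)**3 = 418 - 8 = 410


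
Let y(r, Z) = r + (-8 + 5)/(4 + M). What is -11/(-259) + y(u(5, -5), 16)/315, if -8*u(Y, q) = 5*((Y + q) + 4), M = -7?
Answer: 293/7770 ≈ 0.037709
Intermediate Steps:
u(Y, q) = -5/2 - 5*Y/8 - 5*q/8 (u(Y, q) = -5*((Y + q) + 4)/8 = -5*(4 + Y + q)/8 = -(20 + 5*Y + 5*q)/8 = -5/2 - 5*Y/8 - 5*q/8)
y(r, Z) = 1 + r (y(r, Z) = r + (-8 + 5)/(4 - 7) = r - 3/(-3) = r - 3*(-⅓) = r + 1 = 1 + r)
-11/(-259) + y(u(5, -5), 16)/315 = -11/(-259) + (1 + (-5/2 - 5/8*5 - 5/8*(-5)))/315 = -11*(-1/259) + (1 + (-5/2 - 25/8 + 25/8))*(1/315) = 11/259 + (1 - 5/2)*(1/315) = 11/259 - 3/2*1/315 = 11/259 - 1/210 = 293/7770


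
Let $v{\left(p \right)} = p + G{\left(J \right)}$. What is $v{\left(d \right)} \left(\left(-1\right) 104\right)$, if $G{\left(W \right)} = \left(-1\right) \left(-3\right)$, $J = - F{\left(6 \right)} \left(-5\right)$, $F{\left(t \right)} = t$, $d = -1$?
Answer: $-208$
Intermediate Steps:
$J = 30$ ($J = \left(-1\right) 6 \left(-5\right) = \left(-6\right) \left(-5\right) = 30$)
$G{\left(W \right)} = 3$
$v{\left(p \right)} = 3 + p$ ($v{\left(p \right)} = p + 3 = 3 + p$)
$v{\left(d \right)} \left(\left(-1\right) 104\right) = \left(3 - 1\right) \left(\left(-1\right) 104\right) = 2 \left(-104\right) = -208$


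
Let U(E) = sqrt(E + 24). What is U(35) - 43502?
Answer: -43502 + sqrt(59) ≈ -43494.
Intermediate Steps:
U(E) = sqrt(24 + E)
U(35) - 43502 = sqrt(24 + 35) - 43502 = sqrt(59) - 43502 = -43502 + sqrt(59)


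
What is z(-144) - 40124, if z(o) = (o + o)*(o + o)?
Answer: 42820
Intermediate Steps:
z(o) = 4*o**2 (z(o) = (2*o)*(2*o) = 4*o**2)
z(-144) - 40124 = 4*(-144)**2 - 40124 = 4*20736 - 40124 = 82944 - 40124 = 42820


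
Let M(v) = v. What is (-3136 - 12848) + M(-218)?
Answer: -16202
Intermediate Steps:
(-3136 - 12848) + M(-218) = (-3136 - 12848) - 218 = -15984 - 218 = -16202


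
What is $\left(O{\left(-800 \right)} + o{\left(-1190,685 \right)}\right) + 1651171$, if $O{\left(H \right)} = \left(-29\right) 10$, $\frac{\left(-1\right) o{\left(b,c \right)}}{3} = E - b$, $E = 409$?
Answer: $1646084$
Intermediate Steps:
$o{\left(b,c \right)} = -1227 + 3 b$ ($o{\left(b,c \right)} = - 3 \left(409 - b\right) = -1227 + 3 b$)
$O{\left(H \right)} = -290$
$\left(O{\left(-800 \right)} + o{\left(-1190,685 \right)}\right) + 1651171 = \left(-290 + \left(-1227 + 3 \left(-1190\right)\right)\right) + 1651171 = \left(-290 - 4797\right) + 1651171 = -5087 + 1651171 = 1646084$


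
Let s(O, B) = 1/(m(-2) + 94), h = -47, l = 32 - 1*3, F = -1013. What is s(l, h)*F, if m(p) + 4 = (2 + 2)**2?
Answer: -1013/106 ≈ -9.5566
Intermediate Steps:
l = 29 (l = 32 - 3 = 29)
m(p) = 12 (m(p) = -4 + (2 + 2)**2 = -4 + 4**2 = -4 + 16 = 12)
s(O, B) = 1/106 (s(O, B) = 1/(12 + 94) = 1/106)
s(l, h)*F = (1/106)*(-1013) = -1013/106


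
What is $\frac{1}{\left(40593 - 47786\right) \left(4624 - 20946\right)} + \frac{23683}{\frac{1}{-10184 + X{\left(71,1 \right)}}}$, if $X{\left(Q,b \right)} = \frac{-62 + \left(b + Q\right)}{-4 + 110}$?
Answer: $- \frac{1500757028403121293}{6222419738} \approx -2.4119 \cdot 10^{8}$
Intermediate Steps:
$X{\left(Q,b \right)} = - \frac{31}{53} + \frac{Q}{106} + \frac{b}{106}$ ($X{\left(Q,b \right)} = \frac{-62 + \left(Q + b\right)}{106} = \left(-62 + Q + b\right) \frac{1}{106} = - \frac{31}{53} + \frac{Q}{106} + \frac{b}{106}$)
$\frac{1}{\left(40593 - 47786\right) \left(4624 - 20946\right)} + \frac{23683}{\frac{1}{-10184 + X{\left(71,1 \right)}}} = \frac{1}{\left(40593 - 47786\right) \left(4624 - 20946\right)} + \frac{23683}{\frac{1}{-10184 + \left(- \frac{31}{53} + \frac{1}{106} \cdot 71 + \frac{1}{106} \cdot 1\right)}} = \frac{1}{\left(-7193\right) \left(4624 - 20946\right)} + \frac{23683}{\frac{1}{-10184 + \left(- \frac{31}{53} + \frac{71}{106} + \frac{1}{106}\right)}} = - \frac{1}{7193 \left(-16322\right)} + \frac{23683}{\frac{1}{-10184 + \frac{5}{53}}} = \left(- \frac{1}{7193}\right) \left(- \frac{1}{16322}\right) + \frac{23683}{\frac{1}{- \frac{539747}{53}}} = \frac{1}{117404146} + \frac{23683}{- \frac{53}{539747}} = \frac{1}{117404146} + 23683 \left(- \frac{539747}{53}\right) = \frac{1}{117404146} - \frac{12782828201}{53} = - \frac{1500757028403121293}{6222419738}$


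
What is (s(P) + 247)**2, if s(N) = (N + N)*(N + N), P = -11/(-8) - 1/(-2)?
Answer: 17447329/256 ≈ 68154.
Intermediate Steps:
P = 15/8 (P = -11*(-1/8) - 1*(-1/2) = 11/8 + 1/2 = 15/8 ≈ 1.8750)
s(N) = 4*N**2 (s(N) = (2*N)*(2*N) = 4*N**2)
(s(P) + 247)**2 = (4*(15/8)**2 + 247)**2 = (4*(225/64) + 247)**2 = (225/16 + 247)**2 = (4177/16)**2 = 17447329/256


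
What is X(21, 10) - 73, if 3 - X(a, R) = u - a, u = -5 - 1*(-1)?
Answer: -45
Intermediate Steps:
u = -4 (u = -5 + 1 = -4)
X(a, R) = 7 + a (X(a, R) = 3 - (-4 - a) = 3 + (4 + a) = 7 + a)
X(21, 10) - 73 = (7 + 21) - 73 = 28 - 73 = -45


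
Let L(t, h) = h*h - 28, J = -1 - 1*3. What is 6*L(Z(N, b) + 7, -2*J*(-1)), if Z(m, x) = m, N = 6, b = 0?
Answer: 216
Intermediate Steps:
J = -4 (J = -1 - 3 = -4)
L(t, h) = -28 + h² (L(t, h) = h² - 28 = -28 + h²)
6*L(Z(N, b) + 7, -2*J*(-1)) = 6*(-28 + (-2*(-4)*(-1))²) = 6*(-28 + (8*(-1))²) = 6*(-28 + (-8)²) = 6*(-28 + 64) = 6*36 = 216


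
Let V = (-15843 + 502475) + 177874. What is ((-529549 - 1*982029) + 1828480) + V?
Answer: 981408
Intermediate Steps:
V = 664506 (V = 486632 + 177874 = 664506)
((-529549 - 1*982029) + 1828480) + V = ((-529549 - 1*982029) + 1828480) + 664506 = ((-529549 - 982029) + 1828480) + 664506 = (-1511578 + 1828480) + 664506 = 316902 + 664506 = 981408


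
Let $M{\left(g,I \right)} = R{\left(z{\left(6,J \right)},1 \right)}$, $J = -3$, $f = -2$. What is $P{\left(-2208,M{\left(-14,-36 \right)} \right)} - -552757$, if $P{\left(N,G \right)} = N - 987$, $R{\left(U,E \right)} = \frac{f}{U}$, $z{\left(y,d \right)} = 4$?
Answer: $549562$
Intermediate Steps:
$R{\left(U,E \right)} = - \frac{2}{U}$
$M{\left(g,I \right)} = - \frac{1}{2}$ ($M{\left(g,I \right)} = - \frac{2}{4} = \left(-2\right) \frac{1}{4} = - \frac{1}{2}$)
$P{\left(N,G \right)} = -987 + N$
$P{\left(-2208,M{\left(-14,-36 \right)} \right)} - -552757 = \left(-987 - 2208\right) - -552757 = -3195 + 552757 = 549562$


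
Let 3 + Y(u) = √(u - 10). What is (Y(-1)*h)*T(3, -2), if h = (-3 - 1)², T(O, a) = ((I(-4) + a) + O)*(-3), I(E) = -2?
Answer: -144 + 48*I*√11 ≈ -144.0 + 159.2*I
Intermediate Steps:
Y(u) = -3 + √(-10 + u) (Y(u) = -3 + √(u - 10) = -3 + √(-10 + u))
T(O, a) = 6 - 3*O - 3*a (T(O, a) = ((-2 + a) + O)*(-3) = (-2 + O + a)*(-3) = 6 - 3*O - 3*a)
h = 16 (h = (-4)² = 16)
(Y(-1)*h)*T(3, -2) = ((-3 + √(-10 - 1))*16)*(6 - 3*3 - 3*(-2)) = ((-3 + √(-11))*16)*(6 - 9 + 6) = ((-3 + I*√11)*16)*3 = (-48 + 16*I*√11)*3 = -144 + 48*I*√11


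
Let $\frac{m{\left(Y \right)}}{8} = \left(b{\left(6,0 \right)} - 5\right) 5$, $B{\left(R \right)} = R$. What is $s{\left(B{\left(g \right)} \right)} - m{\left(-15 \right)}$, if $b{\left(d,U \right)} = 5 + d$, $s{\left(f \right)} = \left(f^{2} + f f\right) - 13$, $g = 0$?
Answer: $-253$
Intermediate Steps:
$s{\left(f \right)} = -13 + 2 f^{2}$ ($s{\left(f \right)} = \left(f^{2} + f^{2}\right) - 13 = 2 f^{2} - 13 = -13 + 2 f^{2}$)
$m{\left(Y \right)} = 240$ ($m{\left(Y \right)} = 8 \left(\left(5 + 6\right) - 5\right) 5 = 8 \left(11 - 5\right) 5 = 8 \cdot 6 \cdot 5 = 8 \cdot 30 = 240$)
$s{\left(B{\left(g \right)} \right)} - m{\left(-15 \right)} = \left(-13 + 2 \cdot 0^{2}\right) - 240 = \left(-13 + 2 \cdot 0\right) - 240 = \left(-13 + 0\right) - 240 = -13 - 240 = -253$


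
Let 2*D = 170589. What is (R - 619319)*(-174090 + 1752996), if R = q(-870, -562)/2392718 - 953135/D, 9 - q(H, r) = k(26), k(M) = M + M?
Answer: -66522690330778018746675/68028561817 ≈ -9.7786e+11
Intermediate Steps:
D = 170589/2 (D = (½)*170589 = 170589/2 ≈ 85295.)
k(M) = 2*M
q(H, r) = -43 (q(H, r) = 9 - 2*26 = 9 - 1*52 = 9 - 52 = -43)
R = -4561173877187/408171370902 (R = -43/2392718 - 953135/170589/2 = -43*1/2392718 - 953135*2/170589 = -43/2392718 - 1906270/170589 = -4561173877187/408171370902 ≈ -11.175)
(R - 619319)*(-174090 + 1752996) = (-4561173877187/408171370902 - 619319)*(-174090 + 1752996) = -252792846429532925/408171370902*1578906 = -66522690330778018746675/68028561817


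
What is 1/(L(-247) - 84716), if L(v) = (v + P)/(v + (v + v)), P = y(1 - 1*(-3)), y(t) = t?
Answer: -247/20924771 ≈ -1.1804e-5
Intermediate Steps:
P = 4 (P = 1 - 1*(-3) = 1 + 3 = 4)
L(v) = (4 + v)/(3*v) (L(v) = (v + 4)/(v + (v + v)) = (4 + v)/(v + 2*v) = (4 + v)/((3*v)) = (4 + v)*(1/(3*v)) = (4 + v)/(3*v))
1/(L(-247) - 84716) = 1/((⅓)*(4 - 247)/(-247) - 84716) = 1/((⅓)*(-1/247)*(-243) - 84716) = 1/(81/247 - 84716) = 1/(-20924771/247) = -247/20924771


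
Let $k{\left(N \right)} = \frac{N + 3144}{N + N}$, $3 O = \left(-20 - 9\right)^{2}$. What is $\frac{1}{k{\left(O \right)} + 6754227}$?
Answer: $\frac{1682}{11360620087} \approx 1.4806 \cdot 10^{-7}$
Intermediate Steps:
$O = \frac{841}{3}$ ($O = \frac{\left(-20 - 9\right)^{2}}{3} = \frac{\left(-29\right)^{2}}{3} = \frac{1}{3} \cdot 841 = \frac{841}{3} \approx 280.33$)
$k{\left(N \right)} = \frac{3144 + N}{2 N}$
$\frac{1}{k{\left(O \right)} + 6754227} = \frac{1}{\frac{3144 + \frac{841}{3}}{2 \cdot \frac{841}{3}} + 6754227} = \frac{1}{\frac{1}{2} \cdot \frac{3}{841} \cdot \frac{10273}{3} + 6754227} = \frac{1}{\frac{10273}{1682} + 6754227} = \frac{1}{\frac{11360620087}{1682}} = \frac{1682}{11360620087}$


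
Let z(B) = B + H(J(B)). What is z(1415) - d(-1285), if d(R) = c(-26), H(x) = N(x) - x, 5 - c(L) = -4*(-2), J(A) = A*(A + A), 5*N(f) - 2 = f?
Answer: -16010708/5 ≈ -3.2021e+6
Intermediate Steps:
N(f) = ⅖ + f/5
J(A) = 2*A² (J(A) = A*(2*A) = 2*A²)
c(L) = -3 (c(L) = 5 - (-4)*(-2) = 5 - 1*8 = 5 - 8 = -3)
H(x) = ⅖ - 4*x/5 (H(x) = (⅖ + x/5) - x = ⅖ - 4*x/5)
z(B) = ⅖ + B - 8*B²/5 (z(B) = B + (⅖ - 8*B²/5) = ⅖ + B - 8*B²/5)
d(R) = -3
z(1415) - d(-1285) = (⅖ + 1415 - 8/5*1415²) - 1*(-3) = (⅖ + 1415 - 8/5*2002225) + 3 = (⅖ + 1415 - 3203560) + 3 = -16010723/5 + 3 = -16010708/5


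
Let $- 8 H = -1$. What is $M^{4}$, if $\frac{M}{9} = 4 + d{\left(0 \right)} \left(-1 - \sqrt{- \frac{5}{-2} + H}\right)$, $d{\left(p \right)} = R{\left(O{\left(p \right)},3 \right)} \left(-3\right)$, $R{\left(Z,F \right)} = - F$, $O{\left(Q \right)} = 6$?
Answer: $\frac{32638357161}{64} + \frac{561260745 \sqrt{42}}{8} \approx 9.6465 \cdot 10^{8}$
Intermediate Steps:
$H = \frac{1}{8}$ ($H = \left(- \frac{1}{8}\right) \left(-1\right) = \frac{1}{8} \approx 0.125$)
$d{\left(p \right)} = 9$ ($d{\left(p \right)} = \left(-1\right) 3 \left(-3\right) = \left(-3\right) \left(-3\right) = 9$)
$M = -45 - \frac{81 \sqrt{42}}{4}$ ($M = 9 \left(4 + 9 \left(-1 - \sqrt{- \frac{5}{-2} + \frac{1}{8}}\right)\right) = 9 \left(4 + 9 \left(-1 - \sqrt{\left(-5\right) \left(- \frac{1}{2}\right) + \frac{1}{8}}\right)\right) = 9 \left(4 + 9 \left(-1 - \sqrt{\frac{5}{2} + \frac{1}{8}}\right)\right) = 9 \left(4 + 9 \left(-1 - \sqrt{\frac{21}{8}}\right)\right) = 9 \left(4 + 9 \left(-1 - \frac{\sqrt{42}}{4}\right)\right) = 9 \left(4 - \left(9 + \frac{9 \sqrt{42}}{4}\right)\right) = 9 \left(-5 - \frac{9 \sqrt{42}}{4}\right) = -45 - \frac{81 \sqrt{42}}{4} \approx -176.24$)
$M^{4} = \left(-45 - \frac{81 \sqrt{42}}{4}\right)^{4}$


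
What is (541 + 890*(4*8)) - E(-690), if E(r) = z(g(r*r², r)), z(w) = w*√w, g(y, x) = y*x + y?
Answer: 29021 - 156176463690000*√475410 ≈ -1.0768e+17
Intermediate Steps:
g(y, x) = y + x*y (g(y, x) = x*y + y = y + x*y)
z(w) = w^(3/2)
E(r) = (r³*(1 + r))^(3/2) (E(r) = ((r*r²)*(1 + r))^(3/2) = (r³*(1 + r))^(3/2))
(541 + 890*(4*8)) - E(-690) = (541 + 890*(4*8)) - ((-690)³*(1 - 690))^(3/2) = (541 + 890*32) - (-328509000*(-689))^(3/2) = (541 + 28480) - 226342701000^(3/2) = 29021 - 156176463690000*√475410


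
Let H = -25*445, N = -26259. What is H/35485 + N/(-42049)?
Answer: 92801098/298421753 ≈ 0.31097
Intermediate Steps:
H = -11125
H/35485 + N/(-42049) = -11125/35485 - 26259/(-42049) = -11125*1/35485 - 26259*(-1/42049) = -2225/7097 + 26259/42049 = 92801098/298421753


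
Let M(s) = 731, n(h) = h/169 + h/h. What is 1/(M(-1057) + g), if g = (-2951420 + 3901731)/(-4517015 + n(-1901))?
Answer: 763377267/557868179618 ≈ 0.0013684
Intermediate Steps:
n(h) = 1 + h/169 (n(h) = h*(1/169) + 1 = h/169 + 1 = 1 + h/169)
g = -160602559/763377267 (g = (-2951420 + 3901731)/(-4517015 + (1 + (1/169)*(-1901))) = 950311/(-4517015 + (1 - 1901/169)) = 950311/(-4517015 - 1732/169) = 950311/(-763377267/169) = 950311*(-169/763377267) = -160602559/763377267 ≈ -0.21038)
1/(M(-1057) + g) = 1/(731 - 160602559/763377267) = 1/(557868179618/763377267) = 763377267/557868179618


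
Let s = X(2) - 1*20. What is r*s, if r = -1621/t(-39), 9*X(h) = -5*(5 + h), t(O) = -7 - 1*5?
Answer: -348515/108 ≈ -3227.0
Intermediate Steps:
t(O) = -12 (t(O) = -7 - 5 = -12)
X(h) = -25/9 - 5*h/9 (X(h) = (-5*(5 + h))/9 = (-25 - 5*h)/9 = -25/9 - 5*h/9)
s = -215/9 (s = (-25/9 - 5/9*2) - 1*20 = (-25/9 - 10/9) - 20 = -35/9 - 20 = -215/9 ≈ -23.889)
r = 1621/12 (r = -1621/(-12) = -1621*(-1/12) = 1621/12 ≈ 135.08)
r*s = (1621/12)*(-215/9) = -348515/108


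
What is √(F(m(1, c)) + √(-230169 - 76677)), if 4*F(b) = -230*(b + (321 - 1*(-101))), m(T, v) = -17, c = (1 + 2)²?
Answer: √(-93150 + 12*I*√34094)/2 ≈ 1.8148 + 152.61*I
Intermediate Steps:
c = 9 (c = 3² = 9)
F(b) = -24265 - 115*b/2 (F(b) = (-230*(b + (321 - 1*(-101))))/4 = (-230*(b + (321 + 101)))/4 = (-230*(b + 422))/4 = (-230*(422 + b))/4 = (-97060 - 230*b)/4 = -24265 - 115*b/2)
√(F(m(1, c)) + √(-230169 - 76677)) = √((-24265 - 115/2*(-17)) + √(-230169 - 76677)) = √((-24265 + 1955/2) + √(-306846)) = √(-46575/2 + 3*I*√34094)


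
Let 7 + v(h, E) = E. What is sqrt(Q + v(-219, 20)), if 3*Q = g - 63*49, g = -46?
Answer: I*sqrt(9282)/3 ≈ 32.114*I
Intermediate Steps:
v(h, E) = -7 + E
Q = -3133/3 (Q = (-46 - 63*49)/3 = (-46 - 3087)/3 = (1/3)*(-3133) = -3133/3 ≈ -1044.3)
sqrt(Q + v(-219, 20)) = sqrt(-3133/3 + (-7 + 20)) = sqrt(-3133/3 + 13) = sqrt(-3094/3) = I*sqrt(9282)/3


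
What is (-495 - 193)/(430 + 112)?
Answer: -344/271 ≈ -1.2694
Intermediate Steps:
(-495 - 193)/(430 + 112) = -688/542 = -688*1/542 = -344/271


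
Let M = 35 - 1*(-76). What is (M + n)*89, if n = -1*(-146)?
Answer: 22873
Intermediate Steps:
M = 111 (M = 35 + 76 = 111)
n = 146
(M + n)*89 = (111 + 146)*89 = 257*89 = 22873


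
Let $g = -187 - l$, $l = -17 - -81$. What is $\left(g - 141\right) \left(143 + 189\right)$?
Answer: $-130144$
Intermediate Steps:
$l = 64$ ($l = -17 + 81 = 64$)
$g = -251$ ($g = -187 - 64 = -251$)
$\left(g - 141\right) \left(143 + 189\right) = \left(-251 - 141\right) \left(143 + 189\right) = \left(-392\right) 332 = -130144$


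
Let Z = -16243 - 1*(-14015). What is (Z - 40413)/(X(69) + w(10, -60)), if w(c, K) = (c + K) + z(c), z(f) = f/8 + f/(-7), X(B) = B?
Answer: -1193948/527 ≈ -2265.6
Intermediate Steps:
z(f) = -f/56 (z(f) = f*(1/8) + f*(-1/7) = f/8 - f/7 = -f/56)
Z = -2228 (Z = -16243 + 14015 = -2228)
w(c, K) = K + 55*c/56 (w(c, K) = (c + K) - c/56 = (K + c) - c/56 = K + 55*c/56)
(Z - 40413)/(X(69) + w(10, -60)) = (-2228 - 40413)/(69 + (-60 + (55/56)*10)) = -42641/(69 + (-60 + 275/28)) = -42641/(69 - 1405/28) = -42641/527/28 = -42641*28/527 = -1193948/527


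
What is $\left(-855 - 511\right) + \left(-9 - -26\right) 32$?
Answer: $-822$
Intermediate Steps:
$\left(-855 - 511\right) + \left(-9 - -26\right) 32 = -1366 + \left(-9 + 26\right) 32 = -1366 + 17 \cdot 32 = -1366 + 544 = -822$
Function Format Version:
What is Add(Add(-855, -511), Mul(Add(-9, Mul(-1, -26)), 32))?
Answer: -822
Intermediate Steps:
Add(Add(-855, -511), Mul(Add(-9, Mul(-1, -26)), 32)) = Add(-1366, Mul(Add(-9, 26), 32)) = Add(-1366, Mul(17, 32)) = Add(-1366, 544) = -822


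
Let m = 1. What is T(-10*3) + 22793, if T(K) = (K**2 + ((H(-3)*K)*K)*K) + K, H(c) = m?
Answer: -3337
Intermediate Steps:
H(c) = 1
T(K) = K + K**2 + K**3 (T(K) = (K**2 + ((1*K)*K)*K) + K = (K**2 + (K*K)*K) + K = (K**2 + K**2*K) + K = (K**2 + K**3) + K = K + K**2 + K**3)
T(-10*3) + 22793 = (-10*3)*(1 - 10*3 + (-10*3)**2) + 22793 = -30*(1 - 30 + (-30)**2) + 22793 = -30*(1 - 30 + 900) + 22793 = -30*871 + 22793 = -26130 + 22793 = -3337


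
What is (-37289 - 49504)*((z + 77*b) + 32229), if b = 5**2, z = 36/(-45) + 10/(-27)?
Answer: -133390194392/45 ≈ -2.9642e+9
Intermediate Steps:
z = -158/135 (z = 36*(-1/45) + 10*(-1/27) = -4/5 - 10/27 = -158/135 ≈ -1.1704)
b = 25
(-37289 - 49504)*((z + 77*b) + 32229) = (-37289 - 49504)*((-158/135 + 77*25) + 32229) = -86793*((-158/135 + 1925) + 32229) = -86793*(259717/135 + 32229) = -86793*4610632/135 = -133390194392/45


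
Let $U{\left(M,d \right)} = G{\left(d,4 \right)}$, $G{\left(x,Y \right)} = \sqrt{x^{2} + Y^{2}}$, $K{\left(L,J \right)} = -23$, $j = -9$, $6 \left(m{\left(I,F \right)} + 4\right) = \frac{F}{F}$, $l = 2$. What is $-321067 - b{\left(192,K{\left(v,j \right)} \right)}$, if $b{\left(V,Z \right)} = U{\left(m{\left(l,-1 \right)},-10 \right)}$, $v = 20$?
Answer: $-321067 - 2 \sqrt{29} \approx -3.2108 \cdot 10^{5}$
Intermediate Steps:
$m{\left(I,F \right)} = - \frac{23}{6}$ ($m{\left(I,F \right)} = -4 + \frac{F \frac{1}{F}}{6} = -4 + \frac{1}{6} \cdot 1 = -4 + \frac{1}{6} = - \frac{23}{6}$)
$G{\left(x,Y \right)} = \sqrt{Y^{2} + x^{2}}$
$U{\left(M,d \right)} = \sqrt{16 + d^{2}}$ ($U{\left(M,d \right)} = \sqrt{4^{2} + d^{2}} = \sqrt{16 + d^{2}}$)
$b{\left(V,Z \right)} = 2 \sqrt{29}$ ($b{\left(V,Z \right)} = \sqrt{16 + \left(-10\right)^{2}} = \sqrt{16 + 100} = \sqrt{116} = 2 \sqrt{29}$)
$-321067 - b{\left(192,K{\left(v,j \right)} \right)} = -321067 - 2 \sqrt{29}$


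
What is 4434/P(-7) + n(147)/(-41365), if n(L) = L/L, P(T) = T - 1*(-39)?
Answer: 91706189/661840 ≈ 138.56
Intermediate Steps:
P(T) = 39 + T (P(T) = T + 39 = 39 + T)
n(L) = 1
4434/P(-7) + n(147)/(-41365) = 4434/(39 - 7) + 1/(-41365) = 4434/32 + 1*(-1/41365) = 4434*(1/32) - 1/41365 = 2217/16 - 1/41365 = 91706189/661840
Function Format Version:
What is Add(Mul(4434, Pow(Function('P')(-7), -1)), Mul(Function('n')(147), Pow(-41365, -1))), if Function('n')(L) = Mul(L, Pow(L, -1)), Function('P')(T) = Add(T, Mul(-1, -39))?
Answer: Rational(91706189, 661840) ≈ 138.56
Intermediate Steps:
Function('P')(T) = Add(39, T) (Function('P')(T) = Add(T, 39) = Add(39, T))
Function('n')(L) = 1
Add(Mul(4434, Pow(Function('P')(-7), -1)), Mul(Function('n')(147), Pow(-41365, -1))) = Add(Mul(4434, Pow(Add(39, -7), -1)), Mul(1, Pow(-41365, -1))) = Add(Mul(4434, Pow(32, -1)), Mul(1, Rational(-1, 41365))) = Add(Mul(4434, Rational(1, 32)), Rational(-1, 41365)) = Add(Rational(2217, 16), Rational(-1, 41365)) = Rational(91706189, 661840)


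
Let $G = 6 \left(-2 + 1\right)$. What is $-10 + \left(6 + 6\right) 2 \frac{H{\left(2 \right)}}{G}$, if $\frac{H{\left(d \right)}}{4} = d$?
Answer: $-42$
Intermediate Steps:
$G = -6$ ($G = 6 \left(-1\right) = -6$)
$H{\left(d \right)} = 4 d$
$-10 + \left(6 + 6\right) 2 \frac{H{\left(2 \right)}}{G} = -10 + \left(6 + 6\right) 2 \frac{4 \cdot 2}{-6} = -10 + 12 \cdot 2 \cdot 8 \left(- \frac{1}{6}\right) = -10 + 24 \left(- \frac{4}{3}\right) = -10 - 32 = -42$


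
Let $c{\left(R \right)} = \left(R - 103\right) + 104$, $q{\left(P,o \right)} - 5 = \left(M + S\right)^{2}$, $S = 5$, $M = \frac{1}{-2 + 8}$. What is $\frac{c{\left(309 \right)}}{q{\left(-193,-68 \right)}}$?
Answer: $\frac{11160}{1141} \approx 9.7809$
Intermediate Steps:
$M = \frac{1}{6} \approx 0.16667$
$q{\left(P,o \right)} = \frac{1141}{36}$ ($q{\left(P,o \right)} = 5 + \left(\frac{1}{6} + 5\right)^{2} = 5 + \left(\frac{31}{6}\right)^{2} = 5 + \frac{961}{36} = \frac{1141}{36}$)
$c{\left(R \right)} = 1 + R$ ($c{\left(R \right)} = \left(-103 + R\right) + 104 = 1 + R$)
$\frac{c{\left(309 \right)}}{q{\left(-193,-68 \right)}} = \frac{1 + 309}{\frac{1141}{36}} = 310 \cdot \frac{36}{1141} = \frac{11160}{1141}$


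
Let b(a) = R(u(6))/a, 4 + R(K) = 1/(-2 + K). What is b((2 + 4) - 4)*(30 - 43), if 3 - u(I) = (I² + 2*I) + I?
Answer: 2769/106 ≈ 26.123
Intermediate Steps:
u(I) = 3 - I² - 3*I (u(I) = 3 - ((I² + 2*I) + I) = 3 - (I² + 3*I) = 3 + (-I² - 3*I) = 3 - I² - 3*I)
R(K) = -4 + 1/(-2 + K)
b(a) = -213/(53*a) (b(a) = ((9 - 4*(3 - 1*6² - 3*6))/(-2 + (3 - 1*6² - 3*6)))/a = ((9 - 4*(3 - 1*36 - 18))/(-2 + (3 - 1*36 - 18)))/a = ((9 - 4*(3 - 36 - 18))/(-2 + (3 - 36 - 18)))/a = ((9 - 4*(-51))/(-2 - 51))/a = ((9 + 204)/(-53))/a = (-1/53*213)/a = -213/(53*a))
b((2 + 4) - 4)*(30 - 43) = (-213/(53*((2 + 4) - 4)))*(30 - 43) = -213/(53*(6 - 4))*(-13) = -213/53/2*(-13) = -213/53*½*(-13) = -213/106*(-13) = 2769/106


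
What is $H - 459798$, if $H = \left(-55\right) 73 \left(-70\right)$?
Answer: $-178748$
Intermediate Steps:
$H = 281050$ ($H = \left(-4015\right) \left(-70\right) = 281050$)
$H - 459798 = 281050 - 459798 = -178748$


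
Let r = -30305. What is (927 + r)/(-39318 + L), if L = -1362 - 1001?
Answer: 29378/41681 ≈ 0.70483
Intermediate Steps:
L = -2363
(927 + r)/(-39318 + L) = (927 - 30305)/(-39318 - 2363) = -29378/(-41681) = -29378*(-1/41681) = 29378/41681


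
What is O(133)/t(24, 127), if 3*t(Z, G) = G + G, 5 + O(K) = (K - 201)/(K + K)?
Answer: -2097/33782 ≈ -0.062074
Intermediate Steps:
O(K) = -5 + (-201 + K)/(2*K) (O(K) = -5 + (K - 201)/(K + K) = -5 + (-201 + K)/((2*K)) = -5 + (-201 + K)*(1/(2*K)) = -5 + (-201 + K)/(2*K))
t(Z, G) = 2*G/3 (t(Z, G) = (G + G)/3 = (2*G)/3 = 2*G/3)
O(133)/t(24, 127) = ((3/2)*(-67 - 3*133)/133)/(((⅔)*127)) = ((3/2)*(1/133)*(-67 - 399))/(254/3) = ((3/2)*(1/133)*(-466))*(3/254) = -699/133*3/254 = -2097/33782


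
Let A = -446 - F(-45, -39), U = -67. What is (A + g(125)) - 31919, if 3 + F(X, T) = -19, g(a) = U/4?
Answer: -129439/4 ≈ -32360.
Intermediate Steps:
g(a) = -67/4
F(X, T) = -22 (F(X, T) = -3 - 19 = -22)
A = -424 (A = -446 - 1*(-22) = -446 + 22 = -424)
(A + g(125)) - 31919 = (-424 - 67/4) - 31919 = -1763/4 - 31919 = -129439/4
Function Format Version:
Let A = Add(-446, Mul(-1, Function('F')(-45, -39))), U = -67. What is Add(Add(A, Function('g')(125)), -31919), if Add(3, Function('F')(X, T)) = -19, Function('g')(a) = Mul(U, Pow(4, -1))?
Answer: Rational(-129439, 4) ≈ -32360.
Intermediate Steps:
Function('g')(a) = Rational(-67, 4) (Function('g')(a) = Mul(-67, Pow(4, -1)) = Mul(-67, Rational(1, 4)) = Rational(-67, 4))
Function('F')(X, T) = -22 (Function('F')(X, T) = Add(-3, -19) = -22)
A = -424 (A = Add(-446, Mul(-1, -22)) = Add(-446, 22) = -424)
Add(Add(A, Function('g')(125)), -31919) = Add(Add(-424, Rational(-67, 4)), -31919) = Add(Rational(-1763, 4), -31919) = Rational(-129439, 4)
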